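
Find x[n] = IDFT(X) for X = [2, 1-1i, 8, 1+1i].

x[n] = (1/4) Σ(k=0 to 3) X[k] · e^(2πikn/4)

Computing each x[n]:
x[0] = 3
x[1] = -1
x[2] = 2
x[3] = -2

x = [3, -1, 2, -2]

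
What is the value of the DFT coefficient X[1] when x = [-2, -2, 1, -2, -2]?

X[1] = Σ(n=0 to 4) x[n] · ω_5^(1n) where ω_5 = e^(-2πi/5)
= (-2)·ω_5^0 + (-2)·ω_5^1 + (1)·ω_5^2 + (-2)·ω_5^3 + (-2)·ω_5^4

X[1] = -2.4271-1.7634i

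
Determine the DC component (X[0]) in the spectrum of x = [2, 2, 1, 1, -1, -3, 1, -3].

X[0] = Σ(n=0 to 7) x[n] · ω_8^0 = Σ x[n]
= (2) + (2) + (1) + (1) + (-1) + (-3) + (1) + (-3)

X[0] = 0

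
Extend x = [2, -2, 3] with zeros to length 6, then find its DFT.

Original 3-point DFT: [3, 1.5000+4.3301i, 1.5000-4.3301i]
Zero-padded 6-point DFT provides frequency interpolation.

DFT_6([x, 0, ...]) = [3, -0.5000-0.8660i, 1.5000+4.3301i, 7, 1.5000-4.3301i, -0.5000+0.8660i]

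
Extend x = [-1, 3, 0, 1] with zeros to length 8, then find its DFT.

Original 4-point DFT: [3, -1-2i, -5, -1+2i]
Zero-padded 8-point DFT provides frequency interpolation.

DFT_8([x, 0, ...]) = [3, 0.4142-2.8284i, -1-2i, -2.4142-2.8284i, -5, -2.4142+2.8284i, -1+2i, 0.4142+2.8284i]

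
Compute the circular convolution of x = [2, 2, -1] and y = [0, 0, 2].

(x ⊛ y)[n] = Σ(m=0 to 2) x[m] · y[(n-m) mod 3]

Computing each output sample:
(x ⊛ y)[0] = 4
(x ⊛ y)[1] = -2
(x ⊛ y)[2] = 4

x ⊛ y = [4, -2, 4]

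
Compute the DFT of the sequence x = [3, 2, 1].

X[k] = Σ(n=0 to 2) x[n] · ω_3^(nk)
where ω_3 = e^(-2πi/3)

Computing each X[k]:
X[0] = 6
X[1] = 1.5000-0.8660i
X[2] = 1.5000+0.8660i

X = [6, 1.5000-0.8660i, 1.5000+0.8660i]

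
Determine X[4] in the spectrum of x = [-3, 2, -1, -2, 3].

X[4] = Σ(n=0 to 4) x[n] · ω_5^(4n) where ω_5 = e^(-2πi/5)
= (-3)·ω_5^0 + (2)·ω_5^4 + (-1)·ω_5^8 + (-2)·ω_5^12 + (3)·ω_5^16

X[4] = 0.9721-0.3633i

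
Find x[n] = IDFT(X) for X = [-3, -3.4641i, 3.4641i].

x[n] = (1/3) Σ(k=0 to 2) X[k] · e^(2πikn/3)

Computing each x[n]:
x[0] = -1
x[1] = 1
x[2] = -3

x = [-1, 1, -3]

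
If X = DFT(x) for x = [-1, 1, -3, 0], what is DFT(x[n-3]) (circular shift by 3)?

Time shift by 3: X_shifted[k] = ω_4^(3k) · X[k]
Shifted x = [1, -3, 0, -1]

DFT(x[n-3]) = [-3, 1+2i, 5, 1-2i]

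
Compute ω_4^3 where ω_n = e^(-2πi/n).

ω_4^3 = e^(-2πi·3/4)
= cos(-2π·3/4) + i·sin(-2π·3/4)
= cos(-6π/4) + i·sin(-6π/4)

ω_4^3 = cos(-6π/4) + i·sin(-6π/4) = 1i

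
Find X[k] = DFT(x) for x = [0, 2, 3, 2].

X[k] = Σ(n=0 to 3) x[n] · ω_4^(nk)
where ω_4 = e^(-2πi/4)

Computing each X[k]:
X[0] = 7
X[1] = -3
X[2] = -1
X[3] = -3

X = [7, -3, -1, -3]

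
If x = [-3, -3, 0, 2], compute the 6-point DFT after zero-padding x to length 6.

Original 4-point DFT: [-4, -3+5i, -2, -3-5i]
Zero-padded 6-point DFT provides frequency interpolation.

DFT_6([x, 0, ...]) = [-4, -6.5000+2.5981i, 0.5000+2.5981i, -2, 0.5000-2.5981i, -6.5000-2.5981i]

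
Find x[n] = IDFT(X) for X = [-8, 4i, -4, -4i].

x[n] = (1/4) Σ(k=0 to 3) X[k] · e^(2πikn/4)

Computing each x[n]:
x[0] = -3
x[1] = -3
x[2] = -3
x[3] = 1

x = [-3, -3, -3, 1]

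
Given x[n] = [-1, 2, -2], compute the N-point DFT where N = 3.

X[k] = Σ(n=0 to 2) x[n] · ω_3^(nk)
where ω_3 = e^(-2πi/3)

Computing each X[k]:
X[0] = -1
X[1] = -1.0000-3.4641i
X[2] = -1.0000+3.4641i

X = [-1, -1.0000-3.4641i, -1.0000+3.4641i]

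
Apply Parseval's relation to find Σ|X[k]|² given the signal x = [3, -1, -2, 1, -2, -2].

Parseval: Σ|x[n]|² = (1/N)Σ|X[k]|², so Σ|X[k]|² = N·Σ|x[n]|² = 6·23.0000

Σ|X[k]|² = N·Σ|x[n]|² = 6·23.0000 = 138.0000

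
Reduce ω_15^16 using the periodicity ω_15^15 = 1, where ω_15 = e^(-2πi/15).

Since ω_15^15 = 1, powers reduce modulo 15.
16 mod 15 = 1
So ω_15^16 = ω_15^1 = e^(-2πi·1/15)

ω_15^16 = ω_15^1 = 0.9135-0.4067i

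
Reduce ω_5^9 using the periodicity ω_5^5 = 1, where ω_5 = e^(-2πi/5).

Since ω_5^5 = 1, powers reduce modulo 5.
9 mod 5 = 4
So ω_5^9 = ω_5^4 = e^(-2πi·4/5)

ω_5^9 = ω_5^4 = 0.3090+0.9511i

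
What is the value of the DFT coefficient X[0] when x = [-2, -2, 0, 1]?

X[0] = Σ(n=0 to 3) x[n] · ω_4^0 = Σ x[n]
= (-2) + (-2) + (0) + (1)

X[0] = -3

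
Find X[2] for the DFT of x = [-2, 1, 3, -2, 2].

X[2] = Σ(n=0 to 4) x[n] · ω_5^(2n) where ω_5 = e^(-2πi/5)
= (-2)·ω_5^0 + (1)·ω_5^2 + (3)·ω_5^4 + (-2)·ω_5^6 + (2)·ω_5^8

X[2] = -4.1180+5.3431i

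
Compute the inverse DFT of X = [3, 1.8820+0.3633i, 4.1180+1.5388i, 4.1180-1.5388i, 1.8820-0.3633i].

x[n] = (1/5) Σ(k=0 to 4) X[k] · e^(2πikn/5)

Computing each x[n]:
x[0] = 3
x[1] = -1
x[2] = 1
x[3] = 0
x[4] = 0

x = [3, -1, 1, 0, 0]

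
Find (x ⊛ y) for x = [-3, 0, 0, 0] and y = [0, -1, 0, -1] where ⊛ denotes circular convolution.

(x ⊛ y)[n] = Σ(m=0 to 3) x[m] · y[(n-m) mod 4]

Computing each output sample:
(x ⊛ y)[0] = 0
(x ⊛ y)[1] = 3
(x ⊛ y)[2] = 0
(x ⊛ y)[3] = 3

x ⊛ y = [0, 3, 0, 3]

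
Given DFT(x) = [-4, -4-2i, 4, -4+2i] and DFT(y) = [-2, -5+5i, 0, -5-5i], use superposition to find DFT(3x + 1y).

By linearity: DFT(3x + 1y) = 3·DFT(x) + 1·DFT(y)
= 3·[-4, -4-2i, 4, -4+2i] + 1·[-2, -5+5i, 0, -5-5i]

Computing element-wise:
Z[0] = 3·(-4) + 1·(-2) = -14
Z[1] = 3·(-4-2i) + 1·(-5+5i) = -17-1i
Z[2] = 3·(4) + 1·(0) = 12
Z[3] = 3·(-4+2i) + 1·(-5-5i) = -17+1i

DFT(3x + 1y) = 3·X + 1·Y = [-14, -17-1i, 12, -17+1i]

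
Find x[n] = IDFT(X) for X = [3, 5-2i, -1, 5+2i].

x[n] = (1/4) Σ(k=0 to 3) X[k] · e^(2πikn/4)

Computing each x[n]:
x[0] = 3
x[1] = 2
x[2] = -2
x[3] = 0

x = [3, 2, -2, 0]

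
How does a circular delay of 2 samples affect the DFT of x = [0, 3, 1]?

Time shift by 2: X_shifted[k] = ω_3^(2k) · X[k]
Shifted x = [3, 1, 0]

DFT(x[n-2]) = [4, 2.5000-0.8660i, 2.5000+0.8660i]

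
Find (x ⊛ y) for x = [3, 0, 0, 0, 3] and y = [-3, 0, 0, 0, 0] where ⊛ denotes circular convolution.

(x ⊛ y)[n] = Σ(m=0 to 4) x[m] · y[(n-m) mod 5]

Computing each output sample:
(x ⊛ y)[0] = -9
(x ⊛ y)[1] = 0
(x ⊛ y)[2] = 0
(x ⊛ y)[3] = 0
(x ⊛ y)[4] = -9

x ⊛ y = [-9, 0, 0, 0, -9]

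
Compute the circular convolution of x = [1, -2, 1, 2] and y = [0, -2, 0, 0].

(x ⊛ y)[n] = Σ(m=0 to 3) x[m] · y[(n-m) mod 4]

Computing each output sample:
(x ⊛ y)[0] = -4
(x ⊛ y)[1] = -2
(x ⊛ y)[2] = 4
(x ⊛ y)[3] = -2

x ⊛ y = [-4, -2, 4, -2]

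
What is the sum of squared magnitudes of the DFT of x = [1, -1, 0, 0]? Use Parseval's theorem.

Parseval: Σ|x[n]|² = (1/N)Σ|X[k]|², so Σ|X[k]|² = N·Σ|x[n]|² = 4·2.0000

Σ|X[k]|² = N·Σ|x[n]|² = 4·2.0000 = 8.0000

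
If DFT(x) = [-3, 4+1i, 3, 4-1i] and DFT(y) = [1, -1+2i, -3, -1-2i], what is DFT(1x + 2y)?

By linearity: DFT(1x + 2y) = 1·DFT(x) + 2·DFT(y)
= 1·[-3, 4+1i, 3, 4-1i] + 2·[1, -1+2i, -3, -1-2i]

Computing element-wise:
Z[0] = 1·(-3) + 2·(1) = -1
Z[1] = 1·(4+1i) + 2·(-1+2i) = 2+5i
Z[2] = 1·(3) + 2·(-3) = -3
Z[3] = 1·(4-1i) + 2·(-1-2i) = 2-5i

DFT(1x + 2y) = 1·X + 2·Y = [-1, 2+5i, -3, 2-5i]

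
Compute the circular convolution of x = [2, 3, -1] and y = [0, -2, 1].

(x ⊛ y)[n] = Σ(m=0 to 2) x[m] · y[(n-m) mod 3]

Computing each output sample:
(x ⊛ y)[0] = 5
(x ⊛ y)[1] = -5
(x ⊛ y)[2] = -4

x ⊛ y = [5, -5, -4]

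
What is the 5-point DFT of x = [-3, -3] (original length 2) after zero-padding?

Original 2-point DFT: [-6, 0]
Zero-padded 5-point DFT provides frequency interpolation.

DFT_5([x, 0, ...]) = [-6, -3.9271+2.8532i, -0.5729+1.7634i, -0.5729-1.7634i, -3.9271-2.8532i]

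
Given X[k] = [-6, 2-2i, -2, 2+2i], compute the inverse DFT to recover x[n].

x[n] = (1/4) Σ(k=0 to 3) X[k] · e^(2πikn/4)

Computing each x[n]:
x[0] = -1
x[1] = 0
x[2] = -3
x[3] = -2

x = [-1, 0, -3, -2]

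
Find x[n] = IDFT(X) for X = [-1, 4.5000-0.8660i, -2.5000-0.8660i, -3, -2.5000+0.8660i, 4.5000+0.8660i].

x[n] = (1/6) Σ(k=0 to 5) X[k] · e^(2πikn/6)

Computing each x[n]:
x[0] = 0
x[1] = 2
x[2] = -1
x[3] = -2
x[4] = -1
x[5] = 1

x = [0, 2, -1, -2, -1, 1]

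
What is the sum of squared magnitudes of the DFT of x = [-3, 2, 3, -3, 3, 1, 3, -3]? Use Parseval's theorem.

Parseval: Σ|x[n]|² = (1/N)Σ|X[k]|², so Σ|X[k]|² = N·Σ|x[n]|² = 8·59.0000

Σ|X[k]|² = N·Σ|x[n]|² = 8·59.0000 = 472.0000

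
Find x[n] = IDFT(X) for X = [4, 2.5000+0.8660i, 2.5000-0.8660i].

x[n] = (1/3) Σ(k=0 to 2) X[k] · e^(2πikn/3)

Computing each x[n]:
x[0] = 3
x[1] = 0
x[2] = 1

x = [3, 0, 1]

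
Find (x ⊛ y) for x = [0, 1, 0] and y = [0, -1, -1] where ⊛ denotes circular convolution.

(x ⊛ y)[n] = Σ(m=0 to 2) x[m] · y[(n-m) mod 3]

Computing each output sample:
(x ⊛ y)[0] = -1
(x ⊛ y)[1] = 0
(x ⊛ y)[2] = -1

x ⊛ y = [-1, 0, -1]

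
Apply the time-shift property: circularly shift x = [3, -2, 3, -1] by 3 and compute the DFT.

Time shift by 3: X_shifted[k] = ω_4^(3k) · X[k]
Shifted x = [-2, 3, -1, 3]

DFT(x[n-3]) = [3, -1, -9, -1]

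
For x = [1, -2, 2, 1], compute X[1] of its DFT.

X[1] = Σ(n=0 to 3) x[n] · ω_4^(1n) where ω_4 = e^(-2πi/4)
= (1)·ω_4^0 + (-2)·ω_4^1 + (2)·ω_4^2 + (1)·ω_4^3

X[1] = -1+3i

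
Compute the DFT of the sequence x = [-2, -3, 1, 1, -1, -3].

X[k] = Σ(n=0 to 5) x[n] · ω_6^(nk)
where ω_6 = e^(-2πi/6)

Computing each X[k]:
X[0] = -7
X[1] = -6.0000-1.7321i
X[2] = 2.0000+1.7321i
X[3] = 3
X[4] = 2.0000-1.7321i
X[5] = -6.0000+1.7321i

X = [-7, -6.0000-1.7321i, 2.0000+1.7321i, 3, 2.0000-1.7321i, -6.0000+1.7321i]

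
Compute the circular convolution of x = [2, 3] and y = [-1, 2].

(x ⊛ y)[n] = Σ(m=0 to 1) x[m] · y[(n-m) mod 2]

Computing each output sample:
(x ⊛ y)[0] = 4
(x ⊛ y)[1] = 1

x ⊛ y = [4, 1]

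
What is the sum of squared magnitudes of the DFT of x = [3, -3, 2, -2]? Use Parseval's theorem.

Parseval: Σ|x[n]|² = (1/N)Σ|X[k]|², so Σ|X[k]|² = N·Σ|x[n]|² = 4·26.0000

Σ|X[k]|² = N·Σ|x[n]|² = 4·26.0000 = 104.0000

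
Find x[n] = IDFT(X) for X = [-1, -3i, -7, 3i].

x[n] = (1/4) Σ(k=0 to 3) X[k] · e^(2πikn/4)

Computing each x[n]:
x[0] = -2
x[1] = 3
x[2] = -2
x[3] = 0

x = [-2, 3, -2, 0]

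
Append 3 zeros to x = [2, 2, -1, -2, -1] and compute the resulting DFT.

Original 5-point DFT: [0, 4.7361-3.4410i, 0.2639-0.8123i, 0.2639+0.8123i, 4.7361+3.4410i]
Zero-padded 8-point DFT provides frequency interpolation.

DFT_8([x, 0, ...]) = [0, 5.8284+1.0000i, 2-4i, 0.1716-1.0000i, 0, 0.1716+1.0000i, 2+4i, 5.8284-1.0000i]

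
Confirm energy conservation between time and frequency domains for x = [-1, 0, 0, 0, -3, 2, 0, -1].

Time domain:
Σ|x[n]|² = |-1|² + |0|² + |0|² + |0|² + |-3|² + |2|² + |0|² + |-1|² = 15.0000

Frequency domain:
(1/8)Σ|X[k]|² = (1/8)(|-3|² + |-0.1213+0.7071i|² + |-4-3i|² + |4.1213+0.7071i|² + |-5|² + |4.1213-0.7071i|² + |-4+3i|² + |-0.1213-0.7071i|²) = (1/8)·120.0000 = 15.0000

Both sides agree, confirming Parseval's theorem.

Σ|x[n]|² = (1/N)Σ|X[k]|² = 15.0000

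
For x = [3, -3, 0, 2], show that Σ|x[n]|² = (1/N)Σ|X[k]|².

Time domain:
Σ|x[n]|² = |3|² + |-3|² + |0|² + |2|² = 22.0000

Frequency domain:
(1/4)Σ|X[k]|² = (1/4)(|2|² + |3+5i|² + |4|² + |3-5i|²) = (1/4)·88.0000 = 22.0000

Both sides agree, confirming Parseval's theorem.

Σ|x[n]|² = (1/N)Σ|X[k]|² = 22.0000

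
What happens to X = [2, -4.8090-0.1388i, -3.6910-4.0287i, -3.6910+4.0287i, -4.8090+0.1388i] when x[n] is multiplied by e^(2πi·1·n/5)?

Modulation property: DFT(ω_5^(-1n)·x[n]) = X[(k-1) mod 5], so circularly shift X by 1 positions.

X[k-1] = [-4.8090+0.1388i, 2, -4.8090-0.1388i, -3.6910-4.0287i, -3.6910+4.0287i]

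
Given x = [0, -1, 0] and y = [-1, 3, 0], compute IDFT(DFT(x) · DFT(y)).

(x ⊛ y)[n] = Σ(m=0 to 2) x[m] · y[(n-m) mod 3]

Computing each output sample:
(x ⊛ y)[0] = 0
(x ⊛ y)[1] = 1
(x ⊛ y)[2] = -3

x ⊛ y = [0, 1, -3]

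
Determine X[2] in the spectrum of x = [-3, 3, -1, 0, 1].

X[2] = Σ(n=0 to 4) x[n] · ω_5^(2n) where ω_5 = e^(-2πi/5)
= (-3)·ω_5^0 + (3)·ω_5^2 + (-1)·ω_5^4 + (0)·ω_5^6 + (1)·ω_5^8

X[2] = -6.5451-2.1266i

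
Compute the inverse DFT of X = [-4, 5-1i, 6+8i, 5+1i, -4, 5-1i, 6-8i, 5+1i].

x[n] = (1/8) Σ(k=0 to 7) X[k] · e^(2πikn/8)

Computing each x[n]:
x[0] = 3
x[1] = -2
x[2] = -2
x[3] = 2
x[4] = -2
x[5] = -2
x[6] = -3
x[7] = 2

x = [3, -2, -2, 2, -2, -2, -3, 2]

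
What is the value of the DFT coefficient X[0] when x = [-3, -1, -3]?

X[0] = Σ(n=0 to 2) x[n] · ω_3^0 = Σ x[n]
= (-3) + (-1) + (-3)

X[0] = -7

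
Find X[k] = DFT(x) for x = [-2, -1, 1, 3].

X[k] = Σ(n=0 to 3) x[n] · ω_4^(nk)
where ω_4 = e^(-2πi/4)

Computing each X[k]:
X[0] = 1
X[1] = -3+4i
X[2] = -3
X[3] = -3-4i

X = [1, -3+4i, -3, -3-4i]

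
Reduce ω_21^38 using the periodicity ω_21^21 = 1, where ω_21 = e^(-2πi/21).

Since ω_21^21 = 1, powers reduce modulo 21.
38 mod 21 = 17
So ω_21^38 = ω_21^17 = e^(-2πi·17/21)

ω_21^38 = ω_21^17 = 0.3653+0.9309i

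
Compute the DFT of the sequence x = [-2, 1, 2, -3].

X[k] = Σ(n=0 to 3) x[n] · ω_4^(nk)
where ω_4 = e^(-2πi/4)

Computing each X[k]:
X[0] = -2
X[1] = -4-4i
X[2] = 2
X[3] = -4+4i

X = [-2, -4-4i, 2, -4+4i]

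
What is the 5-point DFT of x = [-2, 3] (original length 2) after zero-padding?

Original 2-point DFT: [1, -5]
Zero-padded 5-point DFT provides frequency interpolation.

DFT_5([x, 0, ...]) = [1, -1.0729-2.8532i, -4.4271-1.7634i, -4.4271+1.7634i, -1.0729+2.8532i]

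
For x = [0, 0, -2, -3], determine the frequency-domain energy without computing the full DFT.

Parseval: Σ|x[n]|² = (1/N)Σ|X[k]|², so Σ|X[k]|² = N·Σ|x[n]|² = 4·13.0000

Σ|X[k]|² = N·Σ|x[n]|² = 4·13.0000 = 52.0000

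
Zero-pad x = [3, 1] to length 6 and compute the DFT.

Original 2-point DFT: [4, 2]
Zero-padded 6-point DFT provides frequency interpolation.

DFT_6([x, 0, ...]) = [4, 3.5000-0.8660i, 2.5000-0.8660i, 2, 2.5000+0.8660i, 3.5000+0.8660i]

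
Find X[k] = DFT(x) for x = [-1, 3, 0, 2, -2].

X[k] = Σ(n=0 to 4) x[n] · ω_5^(nk)
where ω_5 = e^(-2πi/5)

Computing each X[k]:
X[0] = 2
X[1] = -2.3090-3.5797i
X[2] = -1.1910-4.8410i
X[3] = -1.1910+4.8410i
X[4] = -2.3090+3.5797i

X = [2, -2.3090-3.5797i, -1.1910-4.8410i, -1.1910+4.8410i, -2.3090+3.5797i]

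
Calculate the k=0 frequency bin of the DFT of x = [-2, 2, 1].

X[0] = Σ(n=0 to 2) x[n] · ω_3^0 = Σ x[n]
= (-2) + (2) + (1)

X[0] = 1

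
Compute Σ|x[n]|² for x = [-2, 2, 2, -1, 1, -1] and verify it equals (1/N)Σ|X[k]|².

Time domain:
Σ|x[n]|² = |-2|² + |2|² + |2|² + |-1|² + |1|² + |-1|² = 15.0000

Frequency domain:
(1/6)Σ|X[k]|² = (1/6)(|1|² + |-2.0000-3.4641i|² + |-5.0000-1.7321i|² + |1|² + |-5.0000+1.7321i|² + |-2.0000+3.4641i|²) = (1/6)·90.0000 = 15.0000

Both sides agree, confirming Parseval's theorem.

Σ|x[n]|² = (1/N)Σ|X[k]|² = 15.0000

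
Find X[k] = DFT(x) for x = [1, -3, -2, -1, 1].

X[k] = Σ(n=0 to 4) x[n] · ω_5^(nk)
where ω_5 = e^(-2πi/5)

Computing each X[k]:
X[0] = -4
X[1] = 2.8090+4.3920i
X[2] = 1.6910+1.4001i
X[3] = 1.6910-1.4001i
X[4] = 2.8090-4.3920i

X = [-4, 2.8090+4.3920i, 1.6910+1.4001i, 1.6910-1.4001i, 2.8090-4.3920i]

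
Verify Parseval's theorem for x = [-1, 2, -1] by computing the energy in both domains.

Time domain:
Σ|x[n]|² = |-1|² + |2|² + |-1|² = 6.0000

Frequency domain:
(1/3)Σ|X[k]|² = (1/3)(|0|² + |-1.5000-2.5981i|² + |-1.5000+2.5981i|²) = (1/3)·18.0000 = 6.0000

Both sides agree, confirming Parseval's theorem.

Σ|x[n]|² = (1/N)Σ|X[k]|² = 6.0000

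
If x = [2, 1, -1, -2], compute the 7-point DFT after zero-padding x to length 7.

Original 4-point DFT: [0, 3-3i, 2, 3+3i]
Zero-padded 7-point DFT provides frequency interpolation.

DFT_7([x, 0, ...]) = [0, 4.6479+1.0609i, 1.4315-2.9725i, 0.9206+0.7341i, 0.9206-0.7341i, 1.4315+2.9725i, 4.6479-1.0609i]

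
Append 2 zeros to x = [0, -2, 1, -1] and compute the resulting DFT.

Original 4-point DFT: [-2, -1+1i, 4, -1-1i]
Zero-padded 6-point DFT provides frequency interpolation.

DFT_6([x, 0, ...]) = [-2, -0.5000+0.8660i, -0.5000+2.5981i, 4, -0.5000-2.5981i, -0.5000-0.8660i]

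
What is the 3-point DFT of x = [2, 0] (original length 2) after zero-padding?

Original 2-point DFT: [2, 2]
Zero-padded 3-point DFT provides frequency interpolation.

DFT_3([x, 0, ...]) = [2, 2, 2]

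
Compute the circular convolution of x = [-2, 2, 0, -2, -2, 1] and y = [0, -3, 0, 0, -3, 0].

(x ⊛ y)[n] = Σ(m=0 to 5) x[m] · y[(n-m) mod 6]

Computing each output sample:
(x ⊛ y)[0] = -3
(x ⊛ y)[1] = 12
(x ⊛ y)[2] = 0
(x ⊛ y)[3] = -3
(x ⊛ y)[4] = 12
(x ⊛ y)[5] = 0

x ⊛ y = [-3, 12, 0, -3, 12, 0]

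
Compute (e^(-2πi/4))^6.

Since ω_4^4 = 1, powers reduce modulo 4.
6 mod 4 = 2
So ω_4^6 = ω_4^2 = e^(-2πi·2/4)

ω_4^6 = ω_4^2 = -1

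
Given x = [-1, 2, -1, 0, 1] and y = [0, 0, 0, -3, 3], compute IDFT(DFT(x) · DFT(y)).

(x ⊛ y)[n] = Σ(m=0 to 4) x[m] · y[(n-m) mod 5]

Computing each output sample:
(x ⊛ y)[0] = 9
(x ⊛ y)[1] = -3
(x ⊛ y)[2] = -3
(x ⊛ y)[3] = 6
(x ⊛ y)[4] = -9

x ⊛ y = [9, -3, -3, 6, -9]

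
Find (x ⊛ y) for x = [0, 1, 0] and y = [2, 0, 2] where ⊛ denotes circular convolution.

(x ⊛ y)[n] = Σ(m=0 to 2) x[m] · y[(n-m) mod 3]

Computing each output sample:
(x ⊛ y)[0] = 2
(x ⊛ y)[1] = 2
(x ⊛ y)[2] = 0

x ⊛ y = [2, 2, 0]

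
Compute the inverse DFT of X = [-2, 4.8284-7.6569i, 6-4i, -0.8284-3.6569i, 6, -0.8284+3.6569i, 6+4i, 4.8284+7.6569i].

x[n] = (1/8) Σ(k=0 to 7) X[k] · e^(2πikn/8)

Computing each x[n]:
x[0] = 3
x[1] = 3
x[2] = 0
x[3] = -1
x[4] = 1
x[5] = -3
x[6] = -2
x[7] = -3

x = [3, 3, 0, -1, 1, -3, -2, -3]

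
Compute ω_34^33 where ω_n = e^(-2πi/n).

ω_34^33 = e^(-2πi·33/34)
= cos(-2π·33/34) + i·sin(-2π·33/34)
= cos(-66π/34) + i·sin(-66π/34)

ω_34^33 = cos(-66π/34) + i·sin(-66π/34) = 0.9830+0.1837i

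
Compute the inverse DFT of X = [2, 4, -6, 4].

x[n] = (1/4) Σ(k=0 to 3) X[k] · e^(2πikn/4)

Computing each x[n]:
x[0] = 1
x[1] = 2
x[2] = -3
x[3] = 2

x = [1, 2, -3, 2]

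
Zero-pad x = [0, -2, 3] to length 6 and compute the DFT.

Original 3-point DFT: [1, -0.5000+4.3301i, -0.5000-4.3301i]
Zero-padded 6-point DFT provides frequency interpolation.

DFT_6([x, 0, ...]) = [1, -2.5000-0.8660i, -0.5000+4.3301i, 5, -0.5000-4.3301i, -2.5000+0.8660i]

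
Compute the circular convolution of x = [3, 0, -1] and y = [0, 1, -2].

(x ⊛ y)[n] = Σ(m=0 to 2) x[m] · y[(n-m) mod 3]

Computing each output sample:
(x ⊛ y)[0] = -1
(x ⊛ y)[1] = 5
(x ⊛ y)[2] = -6

x ⊛ y = [-1, 5, -6]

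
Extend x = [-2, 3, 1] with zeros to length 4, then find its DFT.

Original 3-point DFT: [2, -4.0000-1.7321i, -4.0000+1.7321i]
Zero-padded 4-point DFT provides frequency interpolation.

DFT_4([x, 0, ...]) = [2, -3-3i, -4, -3+3i]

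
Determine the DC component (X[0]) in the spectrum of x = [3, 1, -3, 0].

X[0] = Σ(n=0 to 3) x[n] · ω_4^0 = Σ x[n]
= (3) + (1) + (-3) + (0)

X[0] = 1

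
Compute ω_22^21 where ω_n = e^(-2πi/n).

ω_22^21 = e^(-2πi·21/22)
= cos(-2π·21/22) + i·sin(-2π·21/22)
= cos(-42π/22) + i·sin(-42π/22)

ω_22^21 = cos(-42π/22) + i·sin(-42π/22) = 0.9595+0.2817i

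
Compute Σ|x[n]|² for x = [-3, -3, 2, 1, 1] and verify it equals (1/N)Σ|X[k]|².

Time domain:
Σ|x[n]|² = |-3|² + |-3|² + |2|² + |1|² + |1|² = 24.0000

Frequency domain:
(1/5)Σ|X[k]|² = (1/5)(|-2|² + |-6.0451+3.2164i|² + |-0.4549+3.3022i|² + |-0.4549-3.3022i|² + |-6.0451-3.2164i|²) = (1/5)·120.0000 = 24.0000

Both sides agree, confirming Parseval's theorem.

Σ|x[n]|² = (1/N)Σ|X[k]|² = 24.0000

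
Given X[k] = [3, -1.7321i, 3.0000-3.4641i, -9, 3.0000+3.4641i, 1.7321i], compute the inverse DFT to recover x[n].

x[n] = (1/6) Σ(k=0 to 5) X[k] · e^(2πikn/6)

Computing each x[n]:
x[0] = 0
x[1] = 3
x[2] = -2
x[3] = 3
x[4] = -1
x[5] = 0

x = [0, 3, -2, 3, -1, 0]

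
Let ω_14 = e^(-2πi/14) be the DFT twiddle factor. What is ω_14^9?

ω_14^9 = e^(-2πi·9/14)
= cos(-2π·9/14) + i·sin(-2π·9/14)
= cos(-18π/14) + i·sin(-18π/14)

ω_14^9 = cos(-18π/14) + i·sin(-18π/14) = -0.6235+0.7818i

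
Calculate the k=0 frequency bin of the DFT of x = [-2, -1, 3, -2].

X[0] = Σ(n=0 to 3) x[n] · ω_4^0 = Σ x[n]
= (-2) + (-1) + (3) + (-2)

X[0] = -2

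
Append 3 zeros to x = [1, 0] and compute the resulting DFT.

Original 2-point DFT: [1, 1]
Zero-padded 5-point DFT provides frequency interpolation.

DFT_5([x, 0, ...]) = [1, 1, 1, 1, 1]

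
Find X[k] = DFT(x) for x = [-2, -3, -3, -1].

X[k] = Σ(n=0 to 3) x[n] · ω_4^(nk)
where ω_4 = e^(-2πi/4)

Computing each X[k]:
X[0] = -9
X[1] = 1+2i
X[2] = -1
X[3] = 1-2i

X = [-9, 1+2i, -1, 1-2i]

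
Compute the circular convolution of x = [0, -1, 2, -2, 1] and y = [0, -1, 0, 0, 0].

(x ⊛ y)[n] = Σ(m=0 to 4) x[m] · y[(n-m) mod 5]

Computing each output sample:
(x ⊛ y)[0] = -1
(x ⊛ y)[1] = 0
(x ⊛ y)[2] = 1
(x ⊛ y)[3] = -2
(x ⊛ y)[4] = 2

x ⊛ y = [-1, 0, 1, -2, 2]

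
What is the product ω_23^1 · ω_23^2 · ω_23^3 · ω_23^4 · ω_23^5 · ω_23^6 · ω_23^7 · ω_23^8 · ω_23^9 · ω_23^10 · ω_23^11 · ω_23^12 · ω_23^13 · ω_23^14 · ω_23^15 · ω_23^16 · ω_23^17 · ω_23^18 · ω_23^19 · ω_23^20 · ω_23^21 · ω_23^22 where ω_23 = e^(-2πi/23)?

The primitive 23rd roots of unity are ω_23^k for k coprime to 23: k ∈ {1, 2, 3, 4, 5, 6, 7, 8, 9, 10, 11, 12, 13, 14, 15, 16, 17, 18, 19, 20, 21, 22}
Their product equals the constant term of the cyclotomic polynomial Φ_23(x) up to sign.
For n ≥ 3, the product of all primitive nth roots of unity is 1. (For n=1 it is 1; for n=2 it is -1.)

1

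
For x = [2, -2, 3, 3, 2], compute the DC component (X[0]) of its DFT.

X[0] = Σ(n=0 to 4) x[n] · ω_5^0 = Σ x[n]
= (2) + (-2) + (3) + (3) + (2)

X[0] = 8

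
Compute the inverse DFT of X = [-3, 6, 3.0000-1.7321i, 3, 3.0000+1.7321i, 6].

x[n] = (1/6) Σ(k=0 to 5) X[k] · e^(2πikn/6)

Computing each x[n]:
x[0] = 3
x[1] = 0
x[2] = -2
x[3] = -2
x[4] = -1
x[5] = -1

x = [3, 0, -2, -2, -1, -1]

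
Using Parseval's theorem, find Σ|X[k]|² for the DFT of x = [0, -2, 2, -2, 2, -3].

Parseval: Σ|x[n]|² = (1/N)Σ|X[k]|², so Σ|X[k]|² = N·Σ|x[n]|² = 6·25.0000

Σ|X[k]|² = N·Σ|x[n]|² = 6·25.0000 = 150.0000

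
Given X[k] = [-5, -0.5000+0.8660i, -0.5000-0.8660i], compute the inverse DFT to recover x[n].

x[n] = (1/3) Σ(k=0 to 2) X[k] · e^(2πikn/3)

Computing each x[n]:
x[0] = -2
x[1] = -2
x[2] = -1

x = [-2, -2, -1]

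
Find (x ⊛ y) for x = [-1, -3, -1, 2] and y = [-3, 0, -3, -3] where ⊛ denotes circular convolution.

(x ⊛ y)[n] = Σ(m=0 to 3) x[m] · y[(n-m) mod 4]

Computing each output sample:
(x ⊛ y)[0] = 15
(x ⊛ y)[1] = 6
(x ⊛ y)[2] = 0
(x ⊛ y)[3] = 6

x ⊛ y = [15, 6, 0, 6]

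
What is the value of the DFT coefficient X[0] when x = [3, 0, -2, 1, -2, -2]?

X[0] = Σ(n=0 to 5) x[n] · ω_6^0 = Σ x[n]
= (3) + (0) + (-2) + (1) + (-2) + (-2)

X[0] = -2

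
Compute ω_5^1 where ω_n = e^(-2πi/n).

ω_5^1 = e^(-2πi·1/5)
= cos(-2π·1/5) + i·sin(-2π·1/5)
= cos(-2π/5) + i·sin(-2π/5)

ω_5^1 = cos(-2π/5) + i·sin(-2π/5) = 0.3090-0.9511i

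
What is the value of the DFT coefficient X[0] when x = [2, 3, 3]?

X[0] = Σ(n=0 to 2) x[n] · ω_3^0 = Σ x[n]
= (2) + (3) + (3)

X[0] = 8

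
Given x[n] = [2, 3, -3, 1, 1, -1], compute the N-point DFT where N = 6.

X[k] = Σ(n=0 to 5) x[n] · ω_6^(nk)
where ω_6 = e^(-2πi/6)

Computing each X[k]:
X[0] = 3
X[1] = 3
X[2] = 3.0000-6.9282i
X[3] = -3
X[4] = 3.0000+6.9282i
X[5] = 3

X = [3, 3, 3.0000-6.9282i, -3, 3.0000+6.9282i, 3]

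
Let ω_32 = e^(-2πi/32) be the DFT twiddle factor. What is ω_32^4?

ω_32^4 = e^(-2πi·4/32)
= cos(-2π·4/32) + i·sin(-2π·4/32)
= cos(-8π/32) + i·sin(-8π/32)

ω_32^4 = cos(-8π/32) + i·sin(-8π/32) = 0.7071-0.7071i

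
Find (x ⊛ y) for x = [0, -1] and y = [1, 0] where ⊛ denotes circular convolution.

(x ⊛ y)[n] = Σ(m=0 to 1) x[m] · y[(n-m) mod 2]

Computing each output sample:
(x ⊛ y)[0] = 0
(x ⊛ y)[1] = -1

x ⊛ y = [0, -1]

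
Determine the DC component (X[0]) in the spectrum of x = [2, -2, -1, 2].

X[0] = Σ(n=0 to 3) x[n] · ω_4^0 = Σ x[n]
= (2) + (-2) + (-1) + (2)

X[0] = 1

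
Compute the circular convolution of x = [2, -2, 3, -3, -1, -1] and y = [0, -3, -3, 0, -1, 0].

(x ⊛ y)[n] = Σ(m=0 to 5) x[m] · y[(n-m) mod 6]

Computing each output sample:
(x ⊛ y)[0] = 3
(x ⊛ y)[1] = 0
(x ⊛ y)[2] = 1
(x ⊛ y)[3] = -2
(x ⊛ y)[4] = -2
(x ⊛ y)[5] = 14

x ⊛ y = [3, 0, 1, -2, -2, 14]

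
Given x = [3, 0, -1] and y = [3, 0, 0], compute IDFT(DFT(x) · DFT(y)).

(x ⊛ y)[n] = Σ(m=0 to 2) x[m] · y[(n-m) mod 3]

Computing each output sample:
(x ⊛ y)[0] = 9
(x ⊛ y)[1] = 0
(x ⊛ y)[2] = -3

x ⊛ y = [9, 0, -3]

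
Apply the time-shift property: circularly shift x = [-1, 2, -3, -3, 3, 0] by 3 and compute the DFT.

Time shift by 3: X_shifted[k] = ω_6^(3k) · X[k]
Shifted x = [-3, 3, 0, -1, 2, -3]

DFT(x[n-3]) = [-2, -3.0000-3.4641i, -5.0000-6.9282i, 0, -5.0000+6.9282i, -3.0000+3.4641i]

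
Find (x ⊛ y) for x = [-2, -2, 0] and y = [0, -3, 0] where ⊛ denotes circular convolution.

(x ⊛ y)[n] = Σ(m=0 to 2) x[m] · y[(n-m) mod 3]

Computing each output sample:
(x ⊛ y)[0] = 0
(x ⊛ y)[1] = 6
(x ⊛ y)[2] = 6

x ⊛ y = [0, 6, 6]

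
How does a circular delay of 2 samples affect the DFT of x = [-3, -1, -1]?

Time shift by 2: X_shifted[k] = ω_3^(2k) · X[k]
Shifted x = [-1, -1, -3]

DFT(x[n-2]) = [-5, 1.0000-1.7321i, 1.0000+1.7321i]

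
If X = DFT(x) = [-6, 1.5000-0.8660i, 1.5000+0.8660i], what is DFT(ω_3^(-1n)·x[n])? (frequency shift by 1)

Modulation property: DFT(ω_3^(-1n)·x[n]) = X[(k-1) mod 3], so circularly shift X by 1 positions.

X[k-1] = [1.5000+0.8660i, -6, 1.5000-0.8660i]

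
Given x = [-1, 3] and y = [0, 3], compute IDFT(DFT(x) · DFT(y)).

(x ⊛ y)[n] = Σ(m=0 to 1) x[m] · y[(n-m) mod 2]

Computing each output sample:
(x ⊛ y)[0] = 9
(x ⊛ y)[1] = -3

x ⊛ y = [9, -3]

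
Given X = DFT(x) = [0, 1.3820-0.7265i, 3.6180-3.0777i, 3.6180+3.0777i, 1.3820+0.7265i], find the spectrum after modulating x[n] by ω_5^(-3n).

Modulation property: DFT(ω_5^(-3n)·x[n]) = X[(k-3) mod 5], so circularly shift X by 3 positions.

X[k-3] = [3.6180-3.0777i, 3.6180+3.0777i, 1.3820+0.7265i, 0, 1.3820-0.7265i]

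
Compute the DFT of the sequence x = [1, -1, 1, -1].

X[k] = Σ(n=0 to 3) x[n] · ω_4^(nk)
where ω_4 = e^(-2πi/4)

Computing each X[k]:
X[0] = 0
X[1] = 0
X[2] = 4
X[3] = 0

X = [0, 0, 4, 0]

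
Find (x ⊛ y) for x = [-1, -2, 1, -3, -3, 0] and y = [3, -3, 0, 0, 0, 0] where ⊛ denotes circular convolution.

(x ⊛ y)[n] = Σ(m=0 to 5) x[m] · y[(n-m) mod 6]

Computing each output sample:
(x ⊛ y)[0] = -3
(x ⊛ y)[1] = -3
(x ⊛ y)[2] = 9
(x ⊛ y)[3] = -12
(x ⊛ y)[4] = 0
(x ⊛ y)[5] = 9

x ⊛ y = [-3, -3, 9, -12, 0, 9]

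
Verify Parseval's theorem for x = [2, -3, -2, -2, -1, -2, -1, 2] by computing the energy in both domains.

Time domain:
Σ|x[n]|² = |2|² + |-3|² + |-2|² + |-2|² + |-1|² + |-2|² + |-1|² + |2|² = 31.0000

Frequency domain:
(1/8)Σ|X[k]|² = (1/8)(|-7|² + |5.1213+4.5355i|² + |4+5i|² + |0.8787+2.5355i|² + |3|² + |0.8787-2.5355i|² + |4-5i|² + |5.1213-4.5355i|²) = (1/8)·248.0000 = 31.0000

Both sides agree, confirming Parseval's theorem.

Σ|x[n]|² = (1/N)Σ|X[k]|² = 31.0000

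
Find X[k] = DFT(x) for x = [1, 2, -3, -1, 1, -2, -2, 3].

X[k] = Σ(n=0 to 7) x[n] · ω_8^(nk)
where ω_8 = e^(-2πi/8)

Computing each X[k]:
X[0] = -1
X[1] = 5.6569+1.0000i
X[2] = 7+2i
X[3] = -5.6569-1.0000i
X[4] = -5
X[5] = -5.6569+1.0000i
X[6] = 7-2i
X[7] = 5.6569-1.0000i

X = [-1, 5.6569+1.0000i, 7+2i, -5.6569-1.0000i, -5, -5.6569+1.0000i, 7-2i, 5.6569-1.0000i]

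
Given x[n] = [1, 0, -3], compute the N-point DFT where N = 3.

X[k] = Σ(n=0 to 2) x[n] · ω_3^(nk)
where ω_3 = e^(-2πi/3)

Computing each X[k]:
X[0] = -2
X[1] = 2.5000-2.5981i
X[2] = 2.5000+2.5981i

X = [-2, 2.5000-2.5981i, 2.5000+2.5981i]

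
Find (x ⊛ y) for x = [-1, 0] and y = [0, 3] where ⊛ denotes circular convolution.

(x ⊛ y)[n] = Σ(m=0 to 1) x[m] · y[(n-m) mod 2]

Computing each output sample:
(x ⊛ y)[0] = 0
(x ⊛ y)[1] = -3

x ⊛ y = [0, -3]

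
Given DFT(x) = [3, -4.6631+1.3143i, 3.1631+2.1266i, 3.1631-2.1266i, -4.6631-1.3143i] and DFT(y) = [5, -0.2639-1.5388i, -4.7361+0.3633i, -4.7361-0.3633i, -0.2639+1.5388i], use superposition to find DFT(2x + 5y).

By linearity: DFT(2x + 5y) = 2·DFT(x) + 5·DFT(y)
= 2·[3, -4.6631+1.3143i, 3.1631+2.1266i, 3.1631-2.1266i, -4.6631-1.3143i] + 5·[5, -0.2639-1.5388i, -4.7361+0.3633i, -4.7361-0.3633i, -0.2639+1.5388i]

Computing element-wise:
Z[0] = 2·(3) + 5·(5) = 31
Z[1] = 2·(-4.6631+1.3143i) + 5·(-0.2639-1.5388i) = -10.6457-5.0654i
Z[2] = 2·(3.1631+2.1266i) + 5·(-4.7361+0.3633i) = -17.3543+6.0697i
Z[3] = 2·(3.1631-2.1266i) + 5·(-4.7361-0.3633i) = -17.3543-6.0697i
Z[4] = 2·(-4.6631-1.3143i) + 5·(-0.2639+1.5388i) = -10.6457+5.0654i

DFT(2x + 5y) = 2·X + 5·Y = [31, -10.6457-5.0654i, -17.3543+6.0697i, -17.3543-6.0697i, -10.6457+5.0654i]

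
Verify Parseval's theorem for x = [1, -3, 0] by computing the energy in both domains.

Time domain:
Σ|x[n]|² = |1|² + |-3|² + |0|² = 10.0000

Frequency domain:
(1/3)Σ|X[k]|² = (1/3)(|-2|² + |2.5000+2.5981i|² + |2.5000-2.5981i|²) = (1/3)·30.0000 = 10.0000

Both sides agree, confirming Parseval's theorem.

Σ|x[n]|² = (1/N)Σ|X[k]|² = 10.0000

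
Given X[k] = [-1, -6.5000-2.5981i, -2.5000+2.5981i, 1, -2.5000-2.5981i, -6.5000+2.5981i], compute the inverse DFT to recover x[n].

x[n] = (1/6) Σ(k=0 to 5) X[k] · e^(2πikn/6)

Computing each x[n]:
x[0] = -3
x[1] = -1
x[2] = 3
x[3] = 1
x[4] = 0
x[5] = -1

x = [-3, -1, 3, 1, 0, -1]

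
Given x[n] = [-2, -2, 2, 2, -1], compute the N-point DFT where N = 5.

X[k] = Σ(n=0 to 4) x[n] · ω_5^(nk)
where ω_5 = e^(-2πi/5)

Computing each X[k]:
X[0] = -1
X[1] = -6.1631+0.9511i
X[2] = 1.6631+0.5878i
X[3] = 1.6631-0.5878i
X[4] = -6.1631-0.9511i

X = [-1, -6.1631+0.9511i, 1.6631+0.5878i, 1.6631-0.5878i, -6.1631-0.9511i]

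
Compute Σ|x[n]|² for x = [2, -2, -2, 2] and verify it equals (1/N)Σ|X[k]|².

Time domain:
Σ|x[n]|² = |2|² + |-2|² + |-2|² + |2|² = 16.0000

Frequency domain:
(1/4)Σ|X[k]|² = (1/4)(|0|² + |4+4i|² + |0|² + |4-4i|²) = (1/4)·64.0000 = 16.0000

Both sides agree, confirming Parseval's theorem.

Σ|x[n]|² = (1/N)Σ|X[k]|² = 16.0000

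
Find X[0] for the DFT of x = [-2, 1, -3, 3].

X[0] = Σ(n=0 to 3) x[n] · ω_4^0 = Σ x[n]
= (-2) + (1) + (-3) + (3)

X[0] = -1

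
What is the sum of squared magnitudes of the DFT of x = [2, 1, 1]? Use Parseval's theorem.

Parseval: Σ|x[n]|² = (1/N)Σ|X[k]|², so Σ|X[k]|² = N·Σ|x[n]|² = 3·6.0000

Σ|X[k]|² = N·Σ|x[n]|² = 3·6.0000 = 18.0000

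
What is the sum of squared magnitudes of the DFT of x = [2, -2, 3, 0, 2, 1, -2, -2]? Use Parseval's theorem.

Parseval: Σ|x[n]|² = (1/N)Σ|X[k]|², so Σ|X[k]|² = N·Σ|x[n]|² = 8·30.0000

Σ|X[k]|² = N·Σ|x[n]|² = 8·30.0000 = 240.0000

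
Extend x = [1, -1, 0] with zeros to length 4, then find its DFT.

Original 3-point DFT: [0, 1.5000+0.8660i, 1.5000-0.8660i]
Zero-padded 4-point DFT provides frequency interpolation.

DFT_4([x, 0, ...]) = [0, 1+1i, 2, 1-1i]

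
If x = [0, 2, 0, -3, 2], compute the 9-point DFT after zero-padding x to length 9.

Original 5-point DFT: [1, 3.6631-1.7634i, -4.1631+2.8532i, -4.1631-2.8532i, 3.6631+1.7634i]
Zero-padded 9-point DFT provides frequency interpolation.

DFT_9([x, 0, ...]) = [1, 1.1527+0.6285i, 3.3794-3.2821i, -5.0000-3.4641i, -0.0321+3.8837i, -0.0321-3.8837i, -5.0000+3.4641i, 3.3794+3.2821i, 1.1527-0.6285i]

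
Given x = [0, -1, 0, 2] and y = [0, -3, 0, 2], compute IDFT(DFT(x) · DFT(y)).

(x ⊛ y)[n] = Σ(m=0 to 3) x[m] · y[(n-m) mod 4]

Computing each output sample:
(x ⊛ y)[0] = -8
(x ⊛ y)[1] = 0
(x ⊛ y)[2] = 7
(x ⊛ y)[3] = 0

x ⊛ y = [-8, 0, 7, 0]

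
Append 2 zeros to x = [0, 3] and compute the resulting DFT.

Original 2-point DFT: [3, -3]
Zero-padded 4-point DFT provides frequency interpolation.

DFT_4([x, 0, ...]) = [3, -3i, -3, 3i]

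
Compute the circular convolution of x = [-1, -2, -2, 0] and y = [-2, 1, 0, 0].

(x ⊛ y)[n] = Σ(m=0 to 3) x[m] · y[(n-m) mod 4]

Computing each output sample:
(x ⊛ y)[0] = 2
(x ⊛ y)[1] = 3
(x ⊛ y)[2] = 2
(x ⊛ y)[3] = -2

x ⊛ y = [2, 3, 2, -2]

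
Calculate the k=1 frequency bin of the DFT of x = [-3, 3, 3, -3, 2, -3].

X[1] = Σ(n=0 to 5) x[n] · ω_6^(1n) where ω_6 = e^(-2πi/6)
= (-3)·ω_6^0 + (3)·ω_6^1 + (3)·ω_6^2 + (-3)·ω_6^3 + (2)·ω_6^4 + (-3)·ω_6^5

X[1] = -2.5000-6.0622i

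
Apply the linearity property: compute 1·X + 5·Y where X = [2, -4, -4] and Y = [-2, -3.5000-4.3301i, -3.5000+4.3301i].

By linearity: DFT(1x + 5y) = 1·DFT(x) + 5·DFT(y)
= 1·[2, -4, -4] + 5·[-2, -3.5000-4.3301i, -3.5000+4.3301i]

Computing element-wise:
Z[0] = 1·(2) + 5·(-2) = -8
Z[1] = 1·(-4) + 5·(-3.5000-4.3301i) = -21.5000-21.6505i
Z[2] = 1·(-4) + 5·(-3.5000+4.3301i) = -21.5000+21.6505i

DFT(1x + 5y) = 1·X + 5·Y = [-8, -21.5000-21.6505i, -21.5000+21.6505i]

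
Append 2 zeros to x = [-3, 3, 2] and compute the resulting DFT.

Original 3-point DFT: [2, -5.5000-0.8660i, -5.5000+0.8660i]
Zero-padded 5-point DFT provides frequency interpolation.

DFT_5([x, 0, ...]) = [2, -3.6910-4.0287i, -4.8090+0.1388i, -4.8090-0.1388i, -3.6910+4.0287i]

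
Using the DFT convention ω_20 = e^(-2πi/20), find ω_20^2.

ω_20^2 = e^(-2πi·2/20)
= cos(-2π·2/20) + i·sin(-2π·2/20)
= cos(-4π/20) + i·sin(-4π/20)

ω_20^2 = cos(-4π/20) + i·sin(-4π/20) = 0.8090-0.5878i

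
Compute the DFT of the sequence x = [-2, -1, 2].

X[k] = Σ(n=0 to 2) x[n] · ω_3^(nk)
where ω_3 = e^(-2πi/3)

Computing each X[k]:
X[0] = -1
X[1] = -2.5000+2.5981i
X[2] = -2.5000-2.5981i

X = [-1, -2.5000+2.5981i, -2.5000-2.5981i]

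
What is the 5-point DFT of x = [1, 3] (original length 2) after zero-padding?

Original 2-point DFT: [4, -2]
Zero-padded 5-point DFT provides frequency interpolation.

DFT_5([x, 0, ...]) = [4, 1.9271-2.8532i, -1.4271-1.7634i, -1.4271+1.7634i, 1.9271+2.8532i]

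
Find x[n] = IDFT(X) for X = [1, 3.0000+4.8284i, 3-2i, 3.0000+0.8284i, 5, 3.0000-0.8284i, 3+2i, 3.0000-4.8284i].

x[n] = (1/8) Σ(k=0 to 7) X[k] · e^(2πikn/8)

Computing each x[n]:
x[0] = 3
x[1] = -1
x[2] = -1
x[3] = -2
x[4] = 0
x[5] = 1
x[6] = 1
x[7] = 0

x = [3, -1, -1, -2, 0, 1, 1, 0]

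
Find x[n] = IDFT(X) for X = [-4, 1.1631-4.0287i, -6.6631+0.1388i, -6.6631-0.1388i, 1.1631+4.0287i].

x[n] = (1/5) Σ(k=0 to 4) X[k] · e^(2πikn/5)

Computing each x[n]:
x[0] = -3
x[1] = 3
x[2] = -1
x[3] = -3
x[4] = 0

x = [-3, 3, -1, -3, 0]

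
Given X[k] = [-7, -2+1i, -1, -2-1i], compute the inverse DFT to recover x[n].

x[n] = (1/4) Σ(k=0 to 3) X[k] · e^(2πikn/4)

Computing each x[n]:
x[0] = -3
x[1] = -2
x[2] = -1
x[3] = -1

x = [-3, -2, -1, -1]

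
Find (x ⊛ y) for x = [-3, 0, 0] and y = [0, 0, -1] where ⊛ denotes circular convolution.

(x ⊛ y)[n] = Σ(m=0 to 2) x[m] · y[(n-m) mod 3]

Computing each output sample:
(x ⊛ y)[0] = 0
(x ⊛ y)[1] = 0
(x ⊛ y)[2] = 3

x ⊛ y = [0, 0, 3]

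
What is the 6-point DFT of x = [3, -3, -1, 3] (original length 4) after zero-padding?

Original 4-point DFT: [2, 4+6i, 2, 4-6i]
Zero-padded 6-point DFT provides frequency interpolation.

DFT_6([x, 0, ...]) = [2, -1.0000+3.4641i, 8.0000+1.7321i, 2, 8.0000-1.7321i, -1.0000-3.4641i]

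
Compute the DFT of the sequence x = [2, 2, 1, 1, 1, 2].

X[k] = Σ(n=0 to 5) x[n] · ω_6^(nk)
where ω_6 = e^(-2πi/6)

Computing each X[k]:
X[0] = 9
X[1] = 2
X[2] = 0
X[3] = -1
X[4] = 0
X[5] = 2

X = [9, 2, 0, -1, 0, 2]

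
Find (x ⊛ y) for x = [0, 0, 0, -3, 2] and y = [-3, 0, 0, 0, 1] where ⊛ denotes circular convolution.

(x ⊛ y)[n] = Σ(m=0 to 4) x[m] · y[(n-m) mod 5]

Computing each output sample:
(x ⊛ y)[0] = 0
(x ⊛ y)[1] = 0
(x ⊛ y)[2] = -3
(x ⊛ y)[3] = 11
(x ⊛ y)[4] = -6

x ⊛ y = [0, 0, -3, 11, -6]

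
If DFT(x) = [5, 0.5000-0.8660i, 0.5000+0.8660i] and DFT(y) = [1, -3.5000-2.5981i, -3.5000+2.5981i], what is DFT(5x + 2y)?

By linearity: DFT(5x + 2y) = 5·DFT(x) + 2·DFT(y)
= 5·[5, 0.5000-0.8660i, 0.5000+0.8660i] + 2·[1, -3.5000-2.5981i, -3.5000+2.5981i]

Computing element-wise:
Z[0] = 5·(5) + 2·(1) = 27
Z[1] = 5·(0.5000-0.8660i) + 2·(-3.5000-2.5981i) = -4.5000-9.5262i
Z[2] = 5·(0.5000+0.8660i) + 2·(-3.5000+2.5981i) = -4.5000+9.5262i

DFT(5x + 2y) = 5·X + 2·Y = [27, -4.5000-9.5262i, -4.5000+9.5262i]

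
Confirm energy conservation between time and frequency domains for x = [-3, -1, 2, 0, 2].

Time domain:
Σ|x[n]|² = |-3|² + |-1|² + |2|² + |0|² + |2|² = 18.0000

Frequency domain:
(1/5)Σ|X[k]|² = (1/5)(|0|² + |-4.3090+1.6776i|² + |-3.1910+3.6655i|² + |-3.1910-3.6655i|² + |-4.3090-1.6776i|²) = (1/5)·90.0000 = 18.0000

Both sides agree, confirming Parseval's theorem.

Σ|x[n]|² = (1/N)Σ|X[k]|² = 18.0000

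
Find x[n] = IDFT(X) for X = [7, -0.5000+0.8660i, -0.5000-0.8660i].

x[n] = (1/3) Σ(k=0 to 2) X[k] · e^(2πikn/3)

Computing each x[n]:
x[0] = 2
x[1] = 2
x[2] = 3

x = [2, 2, 3]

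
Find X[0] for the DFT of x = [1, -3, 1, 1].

X[0] = Σ(n=0 to 3) x[n] · ω_4^0 = Σ x[n]
= (1) + (-3) + (1) + (1)

X[0] = 0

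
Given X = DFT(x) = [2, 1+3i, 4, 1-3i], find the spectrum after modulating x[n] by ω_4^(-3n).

Modulation property: DFT(ω_4^(-3n)·x[n]) = X[(k-3) mod 4], so circularly shift X by 3 positions.

X[k-3] = [1+3i, 4, 1-3i, 2]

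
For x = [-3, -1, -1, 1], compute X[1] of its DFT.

X[1] = Σ(n=0 to 3) x[n] · ω_4^(1n) where ω_4 = e^(-2πi/4)
= (-3)·ω_4^0 + (-1)·ω_4^1 + (-1)·ω_4^2 + (1)·ω_4^3

X[1] = -2+2i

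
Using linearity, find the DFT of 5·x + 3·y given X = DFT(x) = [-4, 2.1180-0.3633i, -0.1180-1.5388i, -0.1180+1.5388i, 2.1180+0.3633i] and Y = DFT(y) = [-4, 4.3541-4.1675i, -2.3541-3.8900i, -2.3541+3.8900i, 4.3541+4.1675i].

By linearity: DFT(5x + 3y) = 5·DFT(x) + 3·DFT(y)
= 5·[-4, 2.1180-0.3633i, -0.1180-1.5388i, -0.1180+1.5388i, 2.1180+0.3633i] + 3·[-4, 4.3541-4.1675i, -2.3541-3.8900i, -2.3541+3.8900i, 4.3541+4.1675i]

Computing element-wise:
Z[0] = 5·(-4) + 3·(-4) = -32
Z[1] = 5·(2.1180-0.3633i) + 3·(4.3541-4.1675i) = 23.6523-14.3190i
Z[2] = 5·(-0.1180-1.5388i) + 3·(-2.3541-3.8900i) = -7.6523-19.3640i
Z[3] = 5·(-0.1180+1.5388i) + 3·(-2.3541+3.8900i) = -7.6523+19.3640i
Z[4] = 5·(2.1180+0.3633i) + 3·(4.3541+4.1675i) = 23.6523+14.3190i

DFT(5x + 3y) = 5·X + 3·Y = [-32, 23.6523-14.3190i, -7.6523-19.3640i, -7.6523+19.3640i, 23.6523+14.3190i]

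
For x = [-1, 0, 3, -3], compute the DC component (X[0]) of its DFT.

X[0] = Σ(n=0 to 3) x[n] · ω_4^0 = Σ x[n]
= (-1) + (0) + (3) + (-3)

X[0] = -1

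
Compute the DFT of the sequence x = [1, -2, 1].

X[k] = Σ(n=0 to 2) x[n] · ω_3^(nk)
where ω_3 = e^(-2πi/3)

Computing each X[k]:
X[0] = 0
X[1] = 1.5000+2.5981i
X[2] = 1.5000-2.5981i

X = [0, 1.5000+2.5981i, 1.5000-2.5981i]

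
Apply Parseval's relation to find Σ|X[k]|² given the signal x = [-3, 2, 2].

Parseval: Σ|x[n]|² = (1/N)Σ|X[k]|², so Σ|X[k]|² = N·Σ|x[n]|² = 3·17.0000

Σ|X[k]|² = N·Σ|x[n]|² = 3·17.0000 = 51.0000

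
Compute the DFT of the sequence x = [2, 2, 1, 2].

X[k] = Σ(n=0 to 3) x[n] · ω_4^(nk)
where ω_4 = e^(-2πi/4)

Computing each X[k]:
X[0] = 7
X[1] = 1
X[2] = -1
X[3] = 1

X = [7, 1, -1, 1]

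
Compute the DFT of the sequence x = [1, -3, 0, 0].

X[k] = Σ(n=0 to 3) x[n] · ω_4^(nk)
where ω_4 = e^(-2πi/4)

Computing each X[k]:
X[0] = -2
X[1] = 1+3i
X[2] = 4
X[3] = 1-3i

X = [-2, 1+3i, 4, 1-3i]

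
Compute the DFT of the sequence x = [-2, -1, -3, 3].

X[k] = Σ(n=0 to 3) x[n] · ω_4^(nk)
where ω_4 = e^(-2πi/4)

Computing each X[k]:
X[0] = -3
X[1] = 1+4i
X[2] = -7
X[3] = 1-4i

X = [-3, 1+4i, -7, 1-4i]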